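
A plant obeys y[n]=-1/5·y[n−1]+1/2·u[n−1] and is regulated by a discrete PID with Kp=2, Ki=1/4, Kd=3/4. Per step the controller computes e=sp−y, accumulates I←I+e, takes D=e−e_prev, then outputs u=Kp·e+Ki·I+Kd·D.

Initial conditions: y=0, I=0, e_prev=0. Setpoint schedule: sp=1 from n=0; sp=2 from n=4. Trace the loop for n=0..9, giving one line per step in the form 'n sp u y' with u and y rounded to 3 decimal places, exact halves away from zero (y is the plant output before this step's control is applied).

0 1 3.000 0.000
1 1 -2.000 1.500
2 1 7.400 -1.300
3 1 -9.905 3.960
4 2 25.414 -5.745
5 2 -39.479 13.856
6 2 81.356 -22.511
7 2 -142.864 45.180
8 2 274.054 -80.468
9 2 -500.331 153.121

(exact arithmetic carried between steps; '≈' marks a value shown rounded to 6 d.p. or computed from one; I and e_prev carry over from the previous line; the table rounds u and y to 3 d.p., halves away from zero)
n=0: y=0, sp=1, e=sp−y=1; I=1, D=e−e_prev=1; u=2·1+1/4·1+3/4·1=3; next y=-1/5·0+1/2·3=1.5
n=1: y=1.5, sp=1, e=sp−y=-0.5; I=0.5, D=e−e_prev=-1.5; u=2·(-0.5)+1/4·0.5+3/4·(-1.5)=-2; next y=-1/5·1.5+1/2·(-2)=-1.3
n=2: y=-1.3, sp=1, e=sp−y=2.3; I=2.8, D=e−e_prev=2.8; u=2·2.3+1/4·2.8+3/4·2.8=7.4; next y=-1/5·(-1.3)+1/2·7.4=3.96
n=3: y=3.96, sp=1, e=sp−y=-2.96; I=-0.16, D=e−e_prev=-5.26; u=2·(-2.96)+1/4·(-0.16)+3/4·(-5.26)=-9.905; next y=-1/5·3.96+1/2·(-9.905)=-5.7445
n=4: y=-5.7445, sp=2, e=sp−y=7.7445; I=7.5845, D=e−e_prev=10.7045; u=2·7.7445+1/4·7.5845+3/4·10.7045=25.4135; next y=-1/5·(-5.7445)+1/2·25.4135=13.85565
n=5: y=13.85565, sp=2, e=sp−y=-11.85565; I=-4.27115, D=e−e_prev=-19.60015; u=2·(-11.85565)+1/4·(-4.27115)+3/4·(-19.60015)=-39.4792; next y=-1/5·13.85565+1/2·(-39.4792)=-22.51073
n=6: y=-22.51073, sp=2, e=sp−y=24.51073; I=20.23958, D=e−e_prev=36.36638; u=2·24.51073+1/4·20.23958+3/4·36.36638=81.35614; next y=-1/5·(-22.51073)+1/2·81.35614=45.180216
n=7: y=45.180216, sp=2, e=sp−y=-43.180216; I=-22.940636, D=e−e_prev=-67.690946; u=2·(-43.180216)+1/4·(-22.940636)+3/4·(-67.690946)≈-142.863801; next y=-1/5·45.180216+1/2·(-142.863801)≈-80.467943
n=8: y≈-80.467943, sp=2, e=sp−y≈82.467943; I≈59.527307, D=e−e_prev≈125.648159; u=2·82.467943+1/4·59.527307+3/4·125.648159≈274.053833; next y=-1/5·(-80.467943)+1/2·274.053833≈153.120505
n=9: y≈153.120505, sp=2, e=sp−y≈-151.120505; I≈-91.593198, D=e−e_prev≈-233.588449; u=2·(-151.120505)+1/4·(-91.593198)+3/4·(-233.588449)≈-500.330647; next y=-1/5·153.120505+1/2·(-500.330647)≈-280.789424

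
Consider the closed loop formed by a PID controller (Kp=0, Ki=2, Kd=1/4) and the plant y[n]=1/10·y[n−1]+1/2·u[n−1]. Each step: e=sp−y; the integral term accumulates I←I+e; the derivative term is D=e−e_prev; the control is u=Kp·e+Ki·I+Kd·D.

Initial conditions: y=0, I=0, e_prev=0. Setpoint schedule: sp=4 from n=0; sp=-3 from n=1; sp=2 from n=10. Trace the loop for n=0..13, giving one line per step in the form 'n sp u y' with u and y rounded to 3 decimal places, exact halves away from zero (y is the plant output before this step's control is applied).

0 4 9.000 0.000
1 -3 -9.875 4.500
2 -3 -1.778 -4.488
3 -3 -8.137 -1.338
4 -3 -4.229 -4.202
5 -3 -6.293 -2.535
6 -3 -4.860 -3.400
7 -3 -5.694 -2.770
8 -3 -5.200 -3.124
9 -3 -5.517 -2.912
10 2 5.920 -3.050
11 2 1.900 2.655
12 2 5.255 1.215
13 2 3.014 2.749

(exact arithmetic carried between steps; '≈' marks a value shown rounded to 6 d.p. or computed from one; I and e_prev carry over from the previous line; the table rounds u and y to 3 d.p., halves away from zero)
n=0: y=0, sp=4, e=sp−y=4; I=4, D=e−e_prev=4; u=0·4+2·4+1/4·4=9; next y=1/10·0+1/2·9=4.5
n=1: y=4.5, sp=-3, e=sp−y=-7.5; I=-3.5, D=e−e_prev=-11.5; u=0·(-7.5)+2·(-3.5)+1/4·(-11.5)=-9.875; next y=1/10·4.5+1/2·(-9.875)=-4.4875
n=2: y=-4.4875, sp=-3, e=sp−y=1.4875; I=-2.0125, D=e−e_prev=8.9875; u=0·1.4875+2·(-2.0125)+1/4·8.9875=-1.778125; next y=1/10·(-4.4875)+1/2·(-1.778125)≈-1.337813
n=3: y≈-1.337813, sp=-3, e=sp−y≈-1.662188; I≈-3.674688, D=e−e_prev≈-3.149688; u=0·(-1.662188)+2·(-3.674688)+1/4·(-3.149688)≈-8.136797; next y=1/10·(-1.337813)+1/2·(-8.136797)≈-4.202180
n=4: y≈-4.202180, sp=-3, e=sp−y≈1.202180; I≈-2.472508, D=e−e_prev≈2.864367; u=0·1.202180+2·(-2.472508)+1/4·2.864367≈-4.228924; next y=1/10·(-4.202180)+1/2·(-4.228924)≈-2.534680
n=5: y≈-2.534680, sp=-3, e=sp−y≈-0.465320; I≈-2.937828, D=e−e_prev≈-1.667500; u=0·(-0.465320)+2·(-2.937828)+1/4·(-1.667500)≈-6.292531; next y=1/10·(-2.534680)+1/2·(-6.292531)≈-3.399733
n=6: y≈-3.399733, sp=-3, e=sp−y≈0.399733; I≈-2.538095, D=e−e_prev≈0.865054; u=0·0.399733+2·(-2.538095)+1/4·0.865054≈-4.859926; next y=1/10·(-3.399733)+1/2·(-4.859926)≈-2.769936
n=7: y≈-2.769936, sp=-3, e=sp−y≈-0.230064; I≈-2.768158, D=e−e_prev≈-0.629797; u=0·(-0.230064)+2·(-2.768158)+1/4·(-0.629797)≈-5.693766; next y=1/10·(-2.769936)+1/2·(-5.693766)≈-3.123877
n=8: y≈-3.123877, sp=-3, e=sp−y≈0.123877; I≈-2.644282, D=e−e_prev≈0.353940; u=0·0.123877+2·(-2.644282)+1/4·0.353940≈-5.200078; next y=1/10·(-3.123877)+1/2·(-5.200078)≈-2.912427
n=9: y≈-2.912427, sp=-3, e=sp−y≈-0.087573; I≈-2.731855, D=e−e_prev≈-0.211450; u=0·(-0.087573)+2·(-2.731855)+1/4·(-0.211450)≈-5.516572; next y=1/10·(-2.912427)+1/2·(-5.516572)≈-3.049529
n=10: y≈-3.049529, sp=2, e=sp−y≈5.049529; I≈2.317674, D=e−e_prev≈5.137102; u=0·5.049529+2·2.317674+1/4·5.137102≈5.919623; next y=1/10·(-3.049529)+1/2·5.919623≈2.654859
n=11: y≈2.654859, sp=2, e=sp−y≈-0.654859; I≈1.662815, D=e−e_prev≈-5.704388; u=0·(-0.654859)+2·1.662815+1/4·(-5.704388)≈1.899533; next y=1/10·2.654859+1/2·1.899533≈1.215253
n=12: y≈1.215253, sp=2, e=sp−y≈0.784747; I≈2.447563, D=e−e_prev≈1.439606; u=0·0.784747+2·2.447563+1/4·1.439606≈5.255027; next y=1/10·1.215253+1/2·5.255027≈2.749039
n=13: y≈2.749039, sp=2, e=sp−y≈-0.749039; I≈1.698524, D=e−e_prev≈-1.533786; u=0·(-0.749039)+2·1.698524+1/4·(-1.533786)≈3.013601; next y=1/10·2.749039+1/2·3.013601≈1.781705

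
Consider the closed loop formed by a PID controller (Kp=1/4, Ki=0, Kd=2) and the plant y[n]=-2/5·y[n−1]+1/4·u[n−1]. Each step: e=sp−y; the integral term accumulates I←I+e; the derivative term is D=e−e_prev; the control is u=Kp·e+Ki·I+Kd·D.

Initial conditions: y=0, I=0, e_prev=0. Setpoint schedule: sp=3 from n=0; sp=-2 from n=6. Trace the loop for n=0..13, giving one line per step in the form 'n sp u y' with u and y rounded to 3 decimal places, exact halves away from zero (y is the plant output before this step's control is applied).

(exact arithmetic carried between steps; '≈' marks a value shown rounded to 6 d.p. or computed from one; I and e_prev carry over from the previous line; the table rounds u and y to 3 d.p., halves away from zero)
n=0: y=0, sp=3, e=sp−y=3; I=3, D=e−e_prev=3; u=1/4·3+0·3+2·3=6.75; next y=-2/5·0+1/4·6.75=1.6875
n=1: y=1.6875, sp=3, e=sp−y=1.3125; I=4.3125, D=e−e_prev=-1.6875; u=1/4·1.3125+0·4.3125+2·(-1.6875)=-3.046875; next y=-2/5·1.6875+1/4·(-3.046875)≈-1.436719
n=2: y≈-1.436719, sp=3, e=sp−y≈4.436719; I≈8.749219, D=e−e_prev≈3.124219; u=1/4·4.436719+0·8.749219+2·3.124219≈7.357617; next y=-2/5·(-1.436719)+1/4·7.357617≈2.414092
n=3: y≈2.414092, sp=3, e=sp−y≈0.585908; I≈9.335127, D=e−e_prev≈-3.850811; u=1/4·0.585908+0·9.335127+2·(-3.850811)≈-7.555144; next y=-2/5·2.414092+1/4·(-7.555144)≈-2.854423
n=4: y≈-2.854423, sp=3, e=sp−y≈5.854423; I≈15.189550, D=e−e_prev≈5.268515; u=1/4·5.854423+0·15.189550+2·5.268515≈12.000635; next y=-2/5·(-2.854423)+1/4·12.000635≈4.141928
n=5: y≈4.141928, sp=3, e=sp−y≈-1.141928; I≈14.047622, D=e−e_prev≈-6.996351; u=1/4·(-1.141928)+0·14.047622+2·(-6.996351)≈-14.278183; next y=-2/5·4.141928+1/4·(-14.278183)≈-5.226317
n=6: y≈-5.226317, sp=-2, e=sp−y≈3.226317; I≈17.273939, D=e−e_prev≈4.368245; u=1/4·3.226317+0·17.273939+2·4.368245≈9.543068; next y=-2/5·(-5.226317)+1/4·9.543068≈4.476294
n=7: y≈4.476294, sp=-2, e=sp−y≈-6.476294; I≈10.797645, D=e−e_prev≈-9.702611; u=1/4·(-6.476294)+0·10.797645+2·(-9.702611)≈-21.024295; next y=-2/5·4.476294+1/4·(-21.024295)≈-7.046591
n=8: y≈-7.046591, sp=-2, e=sp−y≈5.046591; I≈15.844236, D=e−e_prev≈11.522885; u=1/4·5.046591+0·15.844236+2·11.522885≈24.307418; next y=-2/5·(-7.046591)+1/4·24.307418≈8.895491
n=9: y≈8.895491, sp=-2, e=sp−y≈-10.895491; I≈4.948745, D=e−e_prev≈-15.942082; u=1/4·(-10.895491)+0·4.948745+2·(-15.942082)≈-34.608037; next y=-2/5·8.895491+1/4·(-34.608037)≈-12.210206
n=10: y≈-12.210206, sp=-2, e=sp−y≈10.210206; I≈15.158951, D=e−e_prev≈21.105697; u=1/4·10.210206+0·15.158951+2·21.105697≈44.763945; next y=-2/5·(-12.210206)+1/4·44.763945≈16.075069
n=11: y≈16.075069, sp=-2, e=sp−y≈-18.075069; I≈-2.916118, D=e−e_prev≈-28.285274; u=1/4·(-18.075069)+0·(-2.916118)+2·(-28.285274)≈-61.089316; next y=-2/5·16.075069+1/4·(-61.089316)≈-21.702356
n=12: y≈-21.702356, sp=-2, e=sp−y≈19.702356; I≈16.786239, D=e−e_prev≈37.777425; u=1/4·19.702356+0·16.786239+2·37.777425≈80.480439; next y=-2/5·(-21.702356)+1/4·80.480439≈28.801052
n=13: y≈28.801052, sp=-2, e=sp−y≈-30.801052; I≈-14.014814, D=e−e_prev≈-50.503409; u=1/4·(-30.801052)+0·(-14.014814)+2·(-50.503409)≈-108.707080; next y=-2/5·28.801052+1/4·(-108.707080)≈-38.697191

0 3 6.750 0.000
1 3 -3.047 1.688
2 3 7.358 -1.437
3 3 -7.555 2.414
4 3 12.001 -2.854
5 3 -14.278 4.142
6 -2 9.543 -5.226
7 -2 -21.024 4.476
8 -2 24.307 -7.047
9 -2 -34.608 8.895
10 -2 44.764 -12.210
11 -2 -61.089 16.075
12 -2 80.480 -21.702
13 -2 -108.707 28.801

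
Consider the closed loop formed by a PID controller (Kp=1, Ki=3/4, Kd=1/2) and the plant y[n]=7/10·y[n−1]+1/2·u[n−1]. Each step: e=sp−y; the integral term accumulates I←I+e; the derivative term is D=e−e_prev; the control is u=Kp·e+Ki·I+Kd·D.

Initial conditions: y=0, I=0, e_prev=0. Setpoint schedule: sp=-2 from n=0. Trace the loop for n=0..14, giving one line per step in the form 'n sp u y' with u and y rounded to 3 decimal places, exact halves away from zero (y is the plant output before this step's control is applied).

0 -2 -4.500 0.000
1 -2 0.063 -2.250
2 -2 -2.464 -1.544
3 -2 -0.723 -2.313
4 -2 -1.621 -1.980
5 -2 -0.983 -2.197
6 -2 -1.321 -2.029
7 -2 -1.099 -2.081
8 -2 -1.232 -2.006
9 -2 -1.158 -2.020
10 -2 -1.211 -1.993
11 -2 -1.186 -2.001
12 -2 -1.205 -1.993
13 -2 -1.196 -1.998
14 -2 -1.203 -1.997

(exact arithmetic carried between steps; '≈' marks a value shown rounded to 6 d.p. or computed from one; I and e_prev carry over from the previous line; the table rounds u and y to 3 d.p., halves away from zero)
n=0: y=0, sp=-2, e=sp−y=-2; I=-2, D=e−e_prev=-2; u=1·(-2)+3/4·(-2)+1/2·(-2)=-4.5; next y=7/10·0+1/2·(-4.5)=-2.25
n=1: y=-2.25, sp=-2, e=sp−y=0.25; I=-1.75, D=e−e_prev=2.25; u=1·0.25+3/4·(-1.75)+1/2·2.25=0.0625; next y=7/10·(-2.25)+1/2·0.0625=-1.54375
n=2: y=-1.54375, sp=-2, e=sp−y=-0.45625; I=-2.20625, D=e−e_prev=-0.70625; u=1·(-0.45625)+3/4·(-2.20625)+1/2·(-0.70625)≈-2.464063; next y=7/10·(-1.54375)+1/2·(-2.464063)≈-2.312656
n=3: y≈-2.312656, sp=-2, e=sp−y≈0.312656; I≈-1.893594, D=e−e_prev≈0.768906; u=1·0.312656+3/4·(-1.893594)+1/2·0.768906≈-0.723086; next y=7/10·(-2.312656)+1/2·(-0.723086)≈-1.980402
n=4: y≈-1.980402, sp=-2, e=sp−y≈-0.019598; I≈-1.913191, D=e−e_prev≈-0.332254; u=1·(-0.019598)+3/4·(-1.913191)+1/2·(-0.332254)≈-1.620618; next y=7/10·(-1.980402)+1/2·(-1.620618)≈-2.196591
n=5: y≈-2.196591, sp=-2, e=sp−y≈0.196591; I≈-1.716601, D=e−e_prev≈0.216188; u=1·0.196591+3/4·(-1.716601)+1/2·0.216188≈-0.982766; next y=7/10·(-2.196591)+1/2·(-0.982766)≈-2.028996
n=6: y≈-2.028996, sp=-2, e=sp−y≈0.028996; I≈-1.687604, D=e−e_prev≈-0.167594; u=1·0.028996+3/4·(-1.687604)+1/2·(-0.167594)≈-1.320504; next y=7/10·(-2.028996)+1/2·(-1.320504)≈-2.080550
n=7: y≈-2.080550, sp=-2, e=sp−y≈0.080550; I≈-1.607055, D=e−e_prev≈0.051553; u=1·0.080550+3/4·(-1.607055)+1/2·0.051553≈-1.098965; next y=7/10·(-2.080550)+1/2·(-1.098965)≈-2.005867
n=8: y≈-2.005867, sp=-2, e=sp−y≈0.005867; I≈-1.601188, D=e−e_prev≈-0.074682; u=1·0.005867+3/4·(-1.601188)+1/2·(-0.074682)≈-1.232365; next y=7/10·(-2.005867)+1/2·(-1.232365)≈-2.020289
n=9: y≈-2.020289, sp=-2, e=sp−y≈0.020289; I≈-1.580898, D=e−e_prev≈0.014422; u=1·0.020289+3/4·(-1.580898)+1/2·0.014422≈-1.158173; next y=7/10·(-2.020289)+1/2·(-1.158173)≈-1.993289
n=10: y≈-1.993289, sp=-2, e=sp−y≈-0.006711; I≈-1.587609, D=e−e_prev≈-0.027000; u=1·(-0.006711)+3/4·(-1.587609)+1/2·(-0.027000)≈-1.210918; next y=7/10·(-1.993289)+1/2·(-1.210918)≈-2.000761
n=11: y≈-2.000761, sp=-2, e=sp−y≈0.000761; I≈-1.586848, D=e−e_prev≈0.007472; u=1·0.000761+3/4·(-1.586848)+1/2·0.007472≈-1.185638; next y=7/10·(-2.000761)+1/2·(-1.185638)≈-1.993352
n=12: y≈-1.993352, sp=-2, e=sp−y≈-0.006648; I≈-1.593496, D=e−e_prev≈-0.007409; u=1·(-0.006648)+3/4·(-1.593496)+1/2·(-0.007409)≈-1.205474; next y=7/10·(-1.993352)+1/2·(-1.205474)≈-1.998084
n=13: y≈-1.998084, sp=-2, e=sp−y≈-0.001916; I≈-1.595412, D=e−e_prev≈0.004731; u=1·(-0.001916)+3/4·(-1.595412)+1/2·0.004731≈-1.196110; next y=7/10·(-1.998084)+1/2·(-1.196110)≈-1.996713
n=14: y≈-1.996713, sp=-2, e=sp−y≈-0.003287; I≈-1.598699, D=e−e_prev≈-0.001370; u=1·(-0.003287)+3/4·(-1.598699)+1/2·(-0.001370)≈-1.202996; next y=7/10·(-1.996713)+1/2·(-1.202996)≈-1.999197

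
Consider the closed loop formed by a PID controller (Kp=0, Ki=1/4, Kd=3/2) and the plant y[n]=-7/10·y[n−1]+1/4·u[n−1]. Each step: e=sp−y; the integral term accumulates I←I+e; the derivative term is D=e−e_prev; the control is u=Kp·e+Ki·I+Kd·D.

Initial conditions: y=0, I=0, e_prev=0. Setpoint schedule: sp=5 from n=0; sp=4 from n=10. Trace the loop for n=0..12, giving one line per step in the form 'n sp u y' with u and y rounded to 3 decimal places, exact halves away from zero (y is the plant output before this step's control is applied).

0 5 8.750 0.000
1 5 -1.328 2.188
2 5 9.745 -1.863
3 5 -4.422 3.741
4 5 17.361 -3.724
5 5 -10.329 6.947
6 5 30.378 -7.445
7 5 -23.539 12.806
8 5 53.282 -14.849
9 5 -50.724 23.715
10 4 93.436 -29.281
11 4 -104.228 43.856
12 4 171.585 -56.756

(exact arithmetic carried between steps; '≈' marks a value shown rounded to 6 d.p. or computed from one; I and e_prev carry over from the previous line; the table rounds u and y to 3 d.p., halves away from zero)
n=0: y=0, sp=5, e=sp−y=5; I=5, D=e−e_prev=5; u=0·5+1/4·5+3/2·5=8.75; next y=-7/10·0+1/4·8.75=2.1875
n=1: y=2.1875, sp=5, e=sp−y=2.8125; I=7.8125, D=e−e_prev=-2.1875; u=0·2.8125+1/4·7.8125+3/2·(-2.1875)=-1.328125; next y=-7/10·2.1875+1/4·(-1.328125)≈-1.863281
n=2: y≈-1.863281, sp=5, e=sp−y≈6.863281; I≈14.675781, D=e−e_prev≈4.050781; u=0·6.863281+1/4·14.675781+3/2·4.050781≈9.745117; next y=-7/10·(-1.863281)+1/4·9.745117≈3.740576
n=3: y≈3.740576, sp=5, e=sp−y≈1.259424; I≈15.935205, D=e−e_prev≈-5.603857; u=0·1.259424+1/4·15.935205+3/2·(-5.603857)≈-4.421985; next y=-7/10·3.740576+1/4·(-4.421985)≈-3.723900
n=4: y≈-3.723900, sp=5, e=sp−y≈8.723900; I≈24.659105, D=e−e_prev≈7.464476; u=0·8.723900+1/4·24.659105+3/2·7.464476≈17.361490; next y=-7/10·(-3.723900)+1/4·17.361490≈6.947102
n=5: y≈6.947102, sp=5, e=sp−y≈-1.947102; I≈22.712003, D=e−e_prev≈-10.671002; u=0·(-1.947102)+1/4·22.712003+3/2·(-10.671002)≈-10.328502; next y=-7/10·6.947102+1/4·(-10.328502)≈-7.445097
n=6: y≈-7.445097, sp=5, e=sp−y≈12.445097; I≈35.157099, D=e−e_prev≈14.392199; u=0·12.445097+1/4·35.157099+3/2·14.392199≈30.377573; next y=-7/10·(-7.445097)+1/4·30.377573≈12.805961
n=7: y≈12.805961, sp=5, e=sp−y≈-7.805961; I≈27.351138, D=e−e_prev≈-20.251058; u=0·(-7.805961)+1/4·27.351138+3/2·(-20.251058)≈-23.538803; next y=-7/10·12.805961+1/4·(-23.538803)≈-14.848874
n=8: y≈-14.848874, sp=5, e=sp−y≈19.848874; I≈47.200012, D=e−e_prev≈27.654835; u=0·19.848874+1/4·47.200012+3/2·27.654835≈53.282255; next y=-7/10·(-14.848874)+1/4·53.282255≈23.714775
n=9: y≈23.714775, sp=5, e=sp−y≈-18.714775; I≈28.485237, D=e−e_prev≈-38.563649; u=0·(-18.714775)+1/4·28.485237+3/2·(-38.563649)≈-50.724164; next y=-7/10·23.714775+1/4·(-50.724164)≈-29.281384
n=10: y≈-29.281384, sp=4, e=sp−y≈33.281384; I≈61.766620, D=e−e_prev≈51.996159; u=0·33.281384+1/4·61.766620+3/2·51.996159≈93.435893; next y=-7/10·(-29.281384)+1/4·93.435893≈43.855942
n=11: y≈43.855942, sp=4, e=sp−y≈-39.855942; I≈21.910678, D=e−e_prev≈-73.137325; u=0·(-39.855942)+1/4·21.910678+3/2·(-73.137325)≈-104.228319; next y=-7/10·43.855942+1/4·(-104.228319)≈-56.756239
n=12: y≈-56.756239, sp=4, e=sp−y≈60.756239; I≈82.666917, D=e−e_prev≈100.612181; u=0·60.756239+1/4·82.666917+3/2·100.612181≈171.585001; next y=-7/10·(-56.756239)+1/4·171.585001≈82.625617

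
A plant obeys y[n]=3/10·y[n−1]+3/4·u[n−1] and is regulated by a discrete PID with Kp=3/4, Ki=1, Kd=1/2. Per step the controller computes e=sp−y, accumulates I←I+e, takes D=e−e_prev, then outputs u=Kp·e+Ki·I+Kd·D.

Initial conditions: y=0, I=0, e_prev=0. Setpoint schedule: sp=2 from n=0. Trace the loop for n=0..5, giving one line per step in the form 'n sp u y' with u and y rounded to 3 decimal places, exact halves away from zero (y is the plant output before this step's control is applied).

0 2 4.500 0.000
1 2 -2.094 3.375
2 2 7.068 -0.558
3 2 -5.146 5.133
4 2 11.335 -2.320
5 2 -10.853 7.806

(exact arithmetic carried between steps; '≈' marks a value shown rounded to 6 d.p. or computed from one; I and e_prev carry over from the previous line; the table rounds u and y to 3 d.p., halves away from zero)
n=0: y=0, sp=2, e=sp−y=2; I=2, D=e−e_prev=2; u=3/4·2+1·2+1/2·2=4.5; next y=3/10·0+3/4·4.5=3.375
n=1: y=3.375, sp=2, e=sp−y=-1.375; I=0.625, D=e−e_prev=-3.375; u=3/4·(-1.375)+1·0.625+1/2·(-3.375)=-2.09375; next y=3/10·3.375+3/4·(-2.09375)≈-0.557813
n=2: y≈-0.557813, sp=2, e=sp−y≈2.557813; I≈3.182813, D=e−e_prev≈3.932813; u=3/4·2.557813+1·3.182813+1/2·3.932813≈7.067578; next y=3/10·(-0.557813)+3/4·7.067578≈5.133340
n=3: y≈5.133340, sp=2, e=sp−y≈-3.133340; I≈0.049473, D=e−e_prev≈-5.691152; u=3/4·(-3.133340)+1·0.049473+1/2·(-5.691152)≈-5.146108; next y=3/10·5.133340+3/4·(-5.146108)≈-2.319579
n=4: y≈-2.319579, sp=2, e=sp−y≈4.319579; I≈4.369052, D=e−e_prev≈7.452919; u=3/4·4.319579+1·4.369052+1/2·7.452919≈11.335196; next y=3/10·(-2.319579)+3/4·11.335196≈7.805523
n=5: y≈7.805523, sp=2, e=sp−y≈-5.805523; I≈-1.436471, D=e−e_prev≈-10.125103; u=3/4·(-5.805523)+1·(-1.436471)+1/2·(-10.125103)≈-10.853165; next y=3/10·7.805523+3/4·(-10.853165)≈-5.798217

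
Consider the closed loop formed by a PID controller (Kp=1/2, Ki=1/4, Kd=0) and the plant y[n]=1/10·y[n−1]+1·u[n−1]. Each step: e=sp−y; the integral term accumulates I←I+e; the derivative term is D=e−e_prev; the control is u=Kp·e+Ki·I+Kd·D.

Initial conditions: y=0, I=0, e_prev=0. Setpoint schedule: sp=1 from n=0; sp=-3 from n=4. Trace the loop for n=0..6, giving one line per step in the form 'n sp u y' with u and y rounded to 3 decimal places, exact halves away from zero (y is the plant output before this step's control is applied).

(exact arithmetic carried between steps; '≈' marks a value shown rounded to 6 d.p. or computed from one; I and e_prev carry over from the previous line; the table rounds u and y to 3 d.p., halves away from zero)
n=0: y=0, sp=1, e=sp−y=1; I=1, D=e−e_prev=1; u=1/2·1+1/4·1+0·1=0.75; next y=1/10·0+1·0.75=0.75
n=1: y=0.75, sp=1, e=sp−y=0.25; I=1.25, D=e−e_prev=-0.75; u=1/2·0.25+1/4·1.25+0·(-0.75)=0.4375; next y=1/10·0.75+1·0.4375=0.5125
n=2: y=0.5125, sp=1, e=sp−y=0.4875; I=1.7375, D=e−e_prev=0.2375; u=1/2·0.4875+1/4·1.7375+0·0.2375=0.678125; next y=1/10·0.5125+1·0.678125=0.729375
n=3: y=0.729375, sp=1, e=sp−y=0.270625; I=2.008125, D=e−e_prev=-0.216875; u=1/2·0.270625+1/4·2.008125+0·(-0.216875)≈0.637344; next y=1/10·0.729375+1·0.637344≈0.710281
n=4: y≈0.710281, sp=-3, e=sp−y≈-3.710281; I≈-1.702156, D=e−e_prev≈-3.980906; u=1/2·(-3.710281)+1/4·(-1.702156)+0·(-3.980906)≈-2.280680; next y=1/10·0.710281+1·(-2.280680)≈-2.209652
n=5: y≈-2.209652, sp=-3, e=sp−y≈-0.790348; I≈-2.492505, D=e−e_prev≈2.919933; u=1/2·(-0.790348)+1/4·(-2.492505)+0·2.919933≈-1.018300; next y=1/10·(-2.209652)+1·(-1.018300)≈-1.239266
n=6: y≈-1.239266, sp=-3, e=sp−y≈-1.760734; I≈-4.253239, D=e−e_prev≈-0.970386; u=1/2·(-1.760734)+1/4·(-4.253239)+0·(-0.970386)≈-1.943677; next y=1/10·(-1.239266)+1·(-1.943677)≈-2.067604

0 1 0.750 0.000
1 1 0.438 0.750
2 1 0.678 0.513
3 1 0.637 0.729
4 -3 -2.281 0.710
5 -3 -1.018 -2.210
6 -3 -1.944 -1.239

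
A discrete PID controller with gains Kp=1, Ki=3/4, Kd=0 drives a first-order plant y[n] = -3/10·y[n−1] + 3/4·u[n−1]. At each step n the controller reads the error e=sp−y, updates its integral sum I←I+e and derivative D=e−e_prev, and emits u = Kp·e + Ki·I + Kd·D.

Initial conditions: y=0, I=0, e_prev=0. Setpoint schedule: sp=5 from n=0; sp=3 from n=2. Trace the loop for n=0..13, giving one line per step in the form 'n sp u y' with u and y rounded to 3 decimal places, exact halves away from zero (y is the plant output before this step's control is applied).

0 5 8.750 0.000
1 5 1.016 6.563
2 3 9.940 -1.207
3 3 -2.697 7.817
4 3 15.014 -4.368
5 3 -9.103 12.571
6 3 24.266 -10.599
7 3 -21.496 21.379
8 3 41.571 -22.536
9 3 -45.108 37.939
10 3 74.203 -45.213
11 3 -89.888 69.216
12 3 135.895 -88.181
13 3 -174.693 128.375

(exact arithmetic carried between steps; '≈' marks a value shown rounded to 6 d.p. or computed from one; I and e_prev carry over from the previous line; the table rounds u and y to 3 d.p., halves away from zero)
n=0: y=0, sp=5, e=sp−y=5; I=5, D=e−e_prev=5; u=1·5+3/4·5+0·5=8.75; next y=-3/10·0+3/4·8.75=6.5625
n=1: y=6.5625, sp=5, e=sp−y=-1.5625; I=3.4375, D=e−e_prev=-6.5625; u=1·(-1.5625)+3/4·3.4375+0·(-6.5625)=1.015625; next y=-3/10·6.5625+3/4·1.015625≈-1.207031
n=2: y≈-1.207031, sp=3, e=sp−y≈4.207031; I≈7.644531, D=e−e_prev≈5.769531; u=1·4.207031+3/4·7.644531+0·5.769531≈9.940430; next y=-3/10·(-1.207031)+3/4·9.940430≈7.817432
n=3: y≈7.817432, sp=3, e=sp−y≈-4.817432; I≈2.827100, D=e−e_prev≈-9.024463; u=1·(-4.817432)+3/4·2.827100+0·(-9.024463)≈-2.697107; next y=-3/10·7.817432+3/4·(-2.697107)≈-4.368060
n=4: y≈-4.368060, sp=3, e=sp−y≈7.368060; I≈10.195159, D=e−e_prev≈12.185491; u=1·7.368060+3/4·10.195159+0·12.185491≈15.014429; next y=-3/10·(-4.368060)+3/4·15.014429≈12.571240
n=5: y≈12.571240, sp=3, e=sp−y≈-9.571240; I≈0.623920, D=e−e_prev≈-16.939299; u=1·(-9.571240)+3/4·0.623920+0·(-16.939299)≈-9.103300; next y=-3/10·12.571240+3/4·(-9.103300)≈-10.598847
n=6: y≈-10.598847, sp=3, e=sp−y≈13.598847; I≈14.222767, D=e−e_prev≈23.170087; u=1·13.598847+3/4·14.222767+0·23.170087≈24.265922; next y=-3/10·(-10.598847)+3/4·24.265922≈21.379096
n=7: y≈21.379096, sp=3, e=sp−y≈-18.379096; I≈-4.156329, D=e−e_prev≈-31.977943; u=1·(-18.379096)+3/4·(-4.156329)+0·(-31.977943)≈-21.496342; next y=-3/10·21.379096+3/4·(-21.496342)≈-22.535985
n=8: y≈-22.535985, sp=3, e=sp−y≈25.535985; I≈21.379656, D=e−e_prev≈43.915081; u=1·25.535985+3/4·21.379656+0·43.915081≈41.570728; next y=-3/10·(-22.535985)+3/4·41.570728≈37.938841
n=9: y≈37.938841, sp=3, e=sp−y≈-34.938841; I≈-13.559185, D=e−e_prev≈-60.474827; u=1·(-34.938841)+3/4·(-13.559185)+0·(-60.474827)≈-45.108230; next y=-3/10·37.938841+3/4·(-45.108230)≈-45.212825
n=10: y≈-45.212825, sp=3, e=sp−y≈48.212825; I≈34.653640, D=e−e_prev≈83.151667; u=1·48.212825+3/4·34.653640+0·83.151667≈74.203055; next y=-3/10·(-45.212825)+3/4·74.203055≈69.216139
n=11: y≈69.216139, sp=3, e=sp−y≈-66.216139; I≈-31.562499, D=e−e_prev≈-114.428964; u=1·(-66.216139)+3/4·(-31.562499)+0·(-114.428964)≈-89.888013; next y=-3/10·69.216139+3/4·(-89.888013)≈-88.180851
n=12: y≈-88.180851, sp=3, e=sp−y≈91.180851; I≈59.618353, D=e−e_prev≈157.396990; u=1·91.180851+3/4·59.618353+0·157.396990≈135.894616; next y=-3/10·(-88.180851)+3/4·135.894616≈128.375217
n=13: y≈128.375217, sp=3, e=sp−y≈-125.375217; I≈-65.756865, D=e−e_prev≈-216.556069; u=1·(-125.375217)+3/4·(-65.756865)+0·(-216.556069)≈-174.692866; next y=-3/10·128.375217+3/4·(-174.692866)≈-169.532215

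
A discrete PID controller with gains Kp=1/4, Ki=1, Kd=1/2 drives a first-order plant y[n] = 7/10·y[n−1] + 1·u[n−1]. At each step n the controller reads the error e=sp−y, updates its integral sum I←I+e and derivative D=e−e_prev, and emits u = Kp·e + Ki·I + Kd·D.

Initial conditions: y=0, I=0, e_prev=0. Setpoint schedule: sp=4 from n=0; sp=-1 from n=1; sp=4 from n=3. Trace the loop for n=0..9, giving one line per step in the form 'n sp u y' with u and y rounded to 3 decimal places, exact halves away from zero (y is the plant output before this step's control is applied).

0 4 7.000 0.000
1 -1 -12.000 7.000
2 -1 10.675 -7.100
3 4 -3.934 5.705
4 4 8.143 0.060
5 4 -4.958 8.185
6 4 7.893 0.771
7 4 -5.993 8.433
8 4 8.320 -0.090
9 4 -6.459 8.257

(exact arithmetic carried between steps; '≈' marks a value shown rounded to 6 d.p. or computed from one; I and e_prev carry over from the previous line; the table rounds u and y to 3 d.p., halves away from zero)
n=0: y=0, sp=4, e=sp−y=4; I=4, D=e−e_prev=4; u=1/4·4+1·4+1/2·4=7; next y=7/10·0+1·7=7
n=1: y=7, sp=-1, e=sp−y=-8; I=-4, D=e−e_prev=-12; u=1/4·(-8)+1·(-4)+1/2·(-12)=-12; next y=7/10·7+1·(-12)=-7.1
n=2: y=-7.1, sp=-1, e=sp−y=6.1; I=2.1, D=e−e_prev=14.1; u=1/4·6.1+1·2.1+1/2·14.1=10.675; next y=7/10·(-7.1)+1·10.675=5.705
n=3: y=5.705, sp=4, e=sp−y=-1.705; I=0.395, D=e−e_prev=-7.805; u=1/4·(-1.705)+1·0.395+1/2·(-7.805)=-3.93375; next y=7/10·5.705+1·(-3.93375)=0.05975
n=4: y=0.05975, sp=4, e=sp−y=3.94025; I=4.33525, D=e−e_prev=5.64525; u=1/4·3.94025+1·4.33525+1/2·5.64525≈8.142938; next y=7/10·0.05975+1·8.142938≈8.184763
n=5: y≈8.184763, sp=4, e=sp−y≈-4.184763; I≈0.150488, D=e−e_prev≈-8.125013; u=1/4·(-4.184763)+1·0.150488+1/2·(-8.125013)≈-4.958209; next y=7/10·8.184763+1·(-4.958209)≈0.771124
n=6: y≈0.771124, sp=4, e=sp−y≈3.228876; I≈3.379363, D=e−e_prev≈7.413638; u=1/4·3.228876+1·3.379363+1/2·7.413638≈7.893401; next y=7/10·0.771124+1·7.893401≈8.433188
n=7: y≈8.433188, sp=4, e=sp−y≈-4.433188; I≈-1.053825, D=e−e_prev≈-7.662064; u=1/4·(-4.433188)+1·(-1.053825)+1/2·(-7.662064)≈-5.993154; next y=7/10·8.433188+1·(-5.993154)≈-0.089922
n=8: y≈-0.089922, sp=4, e=sp−y≈4.089922; I≈3.036097, D=e−e_prev≈8.523110; u=1/4·4.089922+1·3.036097+1/2·8.523110≈8.320133; next y=7/10·(-0.089922)+1·8.320133≈8.257187
n=9: y≈8.257187, sp=4, e=sp−y≈-4.257187; I≈-1.221090, D=e−e_prev≈-8.347110; u=1/4·(-4.257187)+1·(-1.221090)+1/2·(-8.347110)≈-6.458942; next y=7/10·8.257187+1·(-6.458942)≈-0.678911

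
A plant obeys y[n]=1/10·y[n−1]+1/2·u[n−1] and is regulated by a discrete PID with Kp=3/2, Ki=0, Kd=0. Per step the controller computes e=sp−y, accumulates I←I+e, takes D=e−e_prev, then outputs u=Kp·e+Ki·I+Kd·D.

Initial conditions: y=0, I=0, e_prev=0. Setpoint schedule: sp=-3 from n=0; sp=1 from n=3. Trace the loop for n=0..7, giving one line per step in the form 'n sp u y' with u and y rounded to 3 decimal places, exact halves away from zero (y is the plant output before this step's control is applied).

0 -3 -4.500 0.000
1 -3 -1.125 -2.250
2 -3 -3.319 -0.788
3 1 4.107 -1.738
4 1 -1.320 1.880
5 1 2.208 -0.472
6 1 -0.085 1.057
7 1 1.405 0.063

(exact arithmetic carried between steps; '≈' marks a value shown rounded to 6 d.p. or computed from one; I and e_prev carry over from the previous line; the table rounds u and y to 3 d.p., halves away from zero)
n=0: y=0, sp=-3, e=sp−y=-3; I=-3, D=e−e_prev=-3; u=3/2·(-3)+0·(-3)+0·(-3)=-4.5; next y=1/10·0+1/2·(-4.5)=-2.25
n=1: y=-2.25, sp=-3, e=sp−y=-0.75; I=-3.75, D=e−e_prev=2.25; u=3/2·(-0.75)+0·(-3.75)+0·2.25=-1.125; next y=1/10·(-2.25)+1/2·(-1.125)=-0.7875
n=2: y=-0.7875, sp=-3, e=sp−y=-2.2125; I=-5.9625, D=e−e_prev=-1.4625; u=3/2·(-2.2125)+0·(-5.9625)+0·(-1.4625)=-3.31875; next y=1/10·(-0.7875)+1/2·(-3.31875)=-1.738125
n=3: y=-1.738125, sp=1, e=sp−y=2.738125; I=-3.224375, D=e−e_prev=4.950625; u=3/2·2.738125+0·(-3.224375)+0·4.950625≈4.107188; next y=1/10·(-1.738125)+1/2·4.107188≈1.879781
n=4: y≈1.879781, sp=1, e=sp−y≈-0.879781; I≈-4.104156, D=e−e_prev≈-3.617906; u=3/2·(-0.879781)+0·(-4.104156)+0·(-3.617906)≈-1.319672; next y=1/10·1.879781+1/2·(-1.319672)≈-0.471858
n=5: y≈-0.471858, sp=1, e=sp−y≈1.471858; I≈-2.632298, D=e−e_prev≈2.351639; u=3/2·1.471858+0·(-2.632298)+0·2.351639≈2.207787; next y=1/10·(-0.471858)+1/2·2.207787≈1.056708
n=6: y≈1.056708, sp=1, e=sp−y≈-0.056708; I≈-2.689006, D=e−e_prev≈-1.528565; u=3/2·(-0.056708)+0·(-2.689006)+0·(-1.528565)≈-0.085061; next y=1/10·1.056708+1/2·(-0.085061)≈0.063140
n=7: y≈0.063140, sp=1, e=sp−y≈0.936860; I≈-1.752146, D=e−e_prev≈0.993568; u=3/2·0.936860+0·(-1.752146)+0·0.993568≈1.405290; next y=1/10·0.063140+1/2·1.405290≈0.708959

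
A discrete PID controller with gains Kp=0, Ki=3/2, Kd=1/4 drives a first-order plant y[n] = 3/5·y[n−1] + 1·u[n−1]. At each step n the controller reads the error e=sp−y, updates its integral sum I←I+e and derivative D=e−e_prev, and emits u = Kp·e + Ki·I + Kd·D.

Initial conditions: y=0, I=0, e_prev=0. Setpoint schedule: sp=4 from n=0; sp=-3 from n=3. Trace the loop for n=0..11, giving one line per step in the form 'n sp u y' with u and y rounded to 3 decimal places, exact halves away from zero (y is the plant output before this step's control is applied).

(exact arithmetic carried between steps; '≈' marks a value shown rounded to 6 d.p. or computed from one; I and e_prev carry over from the previous line; the table rounds u and y to 3 d.p., halves away from zero)
n=0: y=0, sp=4, e=sp−y=4; I=4, D=e−e_prev=4; u=0·4+3/2·4+1/4·4=7; next y=3/5·0+1·7=7
n=1: y=7, sp=4, e=sp−y=-3; I=1, D=e−e_prev=-7; u=0·(-3)+3/2·1+1/4·(-7)=-0.25; next y=3/5·7+1·(-0.25)=3.95
n=2: y=3.95, sp=4, e=sp−y=0.05; I=1.05, D=e−e_prev=3.05; u=0·0.05+3/2·1.05+1/4·3.05=2.3375; next y=3/5·3.95+1·2.3375=4.7075
n=3: y=4.7075, sp=-3, e=sp−y=-7.7075; I=-6.6575, D=e−e_prev=-7.7575; u=0·(-7.7075)+3/2·(-6.6575)+1/4·(-7.7575)=-11.925625; next y=3/5·4.7075+1·(-11.925625)=-9.101125
n=4: y=-9.101125, sp=-3, e=sp−y=6.101125; I=-0.556375, D=e−e_prev=13.808625; u=0·6.101125+3/2·(-0.556375)+1/4·13.808625≈2.617594; next y=3/5·(-9.101125)+1·2.617594≈-2.843081
n=5: y≈-2.843081, sp=-3, e=sp−y≈-0.156919; I≈-0.713294, D=e−e_prev≈-6.258044; u=0·(-0.156919)+3/2·(-0.713294)+1/4·(-6.258044)≈-2.634452; next y=3/5·(-2.843081)+1·(-2.634452)≈-4.340300
n=6: y≈-4.340300, sp=-3, e=sp−y≈1.340300; I≈0.627007, D=e−e_prev≈1.497219; u=0·1.340300+3/2·0.627007+1/4·1.497219≈1.314815; next y=3/5·(-4.340300)+1·1.314815≈-1.289366
n=7: y≈-1.289366, sp=-3, e=sp−y≈-1.710634; I≈-1.083628, D=e−e_prev≈-3.050935; u=0·(-1.710634)+3/2·(-1.083628)+1/4·(-3.050935)≈-2.388175; next y=3/5·(-1.289366)+1·(-2.388175)≈-3.161795
n=8: y≈-3.161795, sp=-3, e=sp−y≈0.161795; I≈-0.921833, D=e−e_prev≈1.872429; u=0·0.161795+3/2·(-0.921833)+1/4·1.872429≈-0.914642; next y=3/5·(-3.161795)+1·(-0.914642)≈-2.811719
n=9: y≈-2.811719, sp=-3, e=sp−y≈-0.188281; I≈-1.110114, D=e−e_prev≈-0.350076; u=0·(-0.188281)+3/2·(-1.110114)+1/4·(-0.350076)≈-1.752690; next y=3/5·(-2.811719)+1·(-1.752690)≈-3.439721
n=10: y≈-3.439721, sp=-3, e=sp−y≈0.439721; I≈-0.670393, D=e−e_prev≈0.628002; u=0·0.439721+3/2·(-0.670393)+1/4·0.628002≈-0.848588; next y=3/5·(-3.439721)+1·(-0.848588)≈-2.912421
n=11: y≈-2.912421, sp=-3, e=sp−y≈-0.087579; I≈-0.757971, D=e−e_prev≈-0.527300; u=0·(-0.087579)+3/2·(-0.757971)+1/4·(-0.527300)≈-1.268782; next y=3/5·(-2.912421)+1·(-1.268782)≈-3.016235

0 4 7.000 0.000
1 4 -0.250 7.000
2 4 2.338 3.950
3 -3 -11.926 4.708
4 -3 2.618 -9.101
5 -3 -2.634 -2.843
6 -3 1.315 -4.340
7 -3 -2.388 -1.289
8 -3 -0.915 -3.162
9 -3 -1.753 -2.812
10 -3 -0.849 -3.440
11 -3 -1.269 -2.912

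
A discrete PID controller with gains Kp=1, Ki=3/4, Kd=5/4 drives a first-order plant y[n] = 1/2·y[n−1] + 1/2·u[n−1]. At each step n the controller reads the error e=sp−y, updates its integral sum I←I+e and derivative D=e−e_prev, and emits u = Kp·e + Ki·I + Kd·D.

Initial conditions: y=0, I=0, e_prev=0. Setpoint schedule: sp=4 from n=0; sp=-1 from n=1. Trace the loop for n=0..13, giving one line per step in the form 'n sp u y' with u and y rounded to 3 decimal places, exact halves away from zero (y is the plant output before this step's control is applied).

0 4 12.000 0.000
1 -1 -23.000 6.000
2 -1 29.000 -8.500
3 -1 -39.750 10.250
4 -1 50.250 -14.750
5 -1 -68.188 17.750
6 -1 87.281 -25.219
7 -1 -117.016 31.031
8 -1 151.344 -42.992
9 -1 -201.195 54.176
10 -1 261.939 -73.510
11 -1 -346.459 94.215
12 -1 452.796 -126.122
13 -1 -597.161 163.337

(exact arithmetic carried between steps; '≈' marks a value shown rounded to 6 d.p. or computed from one; I and e_prev carry over from the previous line; the table rounds u and y to 3 d.p., halves away from zero)
n=0: y=0, sp=4, e=sp−y=4; I=4, D=e−e_prev=4; u=1·4+3/4·4+5/4·4=12; next y=1/2·0+1/2·12=6
n=1: y=6, sp=-1, e=sp−y=-7; I=-3, D=e−e_prev=-11; u=1·(-7)+3/4·(-3)+5/4·(-11)=-23; next y=1/2·6+1/2·(-23)=-8.5
n=2: y=-8.5, sp=-1, e=sp−y=7.5; I=4.5, D=e−e_prev=14.5; u=1·7.5+3/4·4.5+5/4·14.5=29; next y=1/2·(-8.5)+1/2·29=10.25
n=3: y=10.25, sp=-1, e=sp−y=-11.25; I=-6.75, D=e−e_prev=-18.75; u=1·(-11.25)+3/4·(-6.75)+5/4·(-18.75)=-39.75; next y=1/2·10.25+1/2·(-39.75)=-14.75
n=4: y=-14.75, sp=-1, e=sp−y=13.75; I=7, D=e−e_prev=25; u=1·13.75+3/4·7+5/4·25=50.25; next y=1/2·(-14.75)+1/2·50.25=17.75
n=5: y=17.75, sp=-1, e=sp−y=-18.75; I=-11.75, D=e−e_prev=-32.5; u=1·(-18.75)+3/4·(-11.75)+5/4·(-32.5)=-68.1875; next y=1/2·17.75+1/2·(-68.1875)=-25.21875
n=6: y=-25.21875, sp=-1, e=sp−y=24.21875; I=12.46875, D=e−e_prev=42.96875; u=1·24.21875+3/4·12.46875+5/4·42.96875=87.28125; next y=1/2·(-25.21875)+1/2·87.28125=31.03125
n=7: y=31.03125, sp=-1, e=sp−y=-32.03125; I=-19.5625, D=e−e_prev=-56.25; u=1·(-32.03125)+3/4·(-19.5625)+5/4·(-56.25)=-117.015625; next y=1/2·31.03125+1/2·(-117.015625)≈-42.992188
n=8: y≈-42.992188, sp=-1, e=sp−y≈41.992188; I≈22.429688, D=e−e_prev≈74.023438; u=1·41.992188+3/4·22.429688+5/4·74.023438≈151.34375; next y=1/2·(-42.992188)+1/2·151.34375≈54.175781
n=9: y≈54.175781, sp=-1, e=sp−y≈-55.175781; I≈-32.746094, D=e−e_prev≈-97.167969; u=1·(-55.175781)+3/4·(-32.746094)+5/4·(-97.167969)≈-201.195313; next y=1/2·54.175781+1/2·(-201.195313)≈-73.509766
n=10: y≈-73.509766, sp=-1, e=sp−y≈72.509766; I≈39.763672, D=e−e_prev≈127.685547; u=1·72.509766+3/4·39.763672+5/4·127.685547≈261.939453; next y=1/2·(-73.509766)+1/2·261.939453≈94.214844
n=11: y≈94.214844, sp=-1, e=sp−y≈-95.214844; I≈-55.451172, D=e−e_prev≈-167.724609; u=1·(-95.214844)+3/4·(-55.451172)+5/4·(-167.724609)≈-346.458984; next y=1/2·94.214844+1/2·(-346.458984)≈-126.122070
n=12: y≈-126.122070, sp=-1, e=sp−y≈125.122070; I≈69.670898, D=e−e_prev≈220.336914; u=1·125.122070+3/4·69.670898+5/4·220.336914≈452.796387; next y=1/2·(-126.122070)+1/2·452.796387≈163.337158
n=13: y≈163.337158, sp=-1, e=sp−y≈-164.337158; I≈-94.666260, D=e−e_prev≈-289.459229; u=1·(-164.337158)+3/4·(-94.666260)+5/4·(-289.459229)≈-597.160889; next y=1/2·163.337158+1/2·(-597.160889)≈-216.911865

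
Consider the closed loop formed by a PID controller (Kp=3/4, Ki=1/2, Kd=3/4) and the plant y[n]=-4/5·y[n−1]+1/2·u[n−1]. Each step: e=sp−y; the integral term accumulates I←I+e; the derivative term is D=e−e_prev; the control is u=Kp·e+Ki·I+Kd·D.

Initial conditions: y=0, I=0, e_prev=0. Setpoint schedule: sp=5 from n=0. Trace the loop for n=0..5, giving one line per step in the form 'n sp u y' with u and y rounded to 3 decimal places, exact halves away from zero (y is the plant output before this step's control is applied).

(exact arithmetic carried between steps; '≈' marks a value shown rounded to 6 d.p. or computed from one; I and e_prev carry over from the previous line; the table rounds u and y to 3 d.p., halves away from zero)
n=0: y=0, sp=5, e=sp−y=5; I=5, D=e−e_prev=5; u=3/4·5+1/2·5+3/4·5=10; next y=-4/5·0+1/2·10=5
n=1: y=5, sp=5, e=sp−y=0; I=5, D=e−e_prev=-5; u=3/4·0+1/2·5+3/4·(-5)=-1.25; next y=-4/5·5+1/2·(-1.25)=-4.625
n=2: y=-4.625, sp=5, e=sp−y=9.625; I=14.625, D=e−e_prev=9.625; u=3/4·9.625+1/2·14.625+3/4·9.625=21.75; next y=-4/5·(-4.625)+1/2·21.75=14.575
n=3: y=14.575, sp=5, e=sp−y=-9.575; I=5.05, D=e−e_prev=-19.2; u=3/4·(-9.575)+1/2·5.05+3/4·(-19.2)=-19.05625; next y=-4/5·14.575+1/2·(-19.05625)=-21.188125
n=4: y=-21.188125, sp=5, e=sp−y=26.188125; I=31.238125, D=e−e_prev=35.763125; u=3/4·26.188125+1/2·31.238125+3/4·35.763125=62.0825; next y=-4/5·(-21.188125)+1/2·62.0825=47.99175
n=5: y=47.99175, sp=5, e=sp−y=-42.99175; I=-11.753625, D=e−e_prev=-69.179875; u=3/4·(-42.99175)+1/2·(-11.753625)+3/4·(-69.179875)≈-90.005531; next y=-4/5·47.99175+1/2·(-90.005531)≈-83.396166

0 5 10.000 0.000
1 5 -1.250 5.000
2 5 21.750 -4.625
3 5 -19.056 14.575
4 5 62.083 -21.188
5 5 -90.006 47.992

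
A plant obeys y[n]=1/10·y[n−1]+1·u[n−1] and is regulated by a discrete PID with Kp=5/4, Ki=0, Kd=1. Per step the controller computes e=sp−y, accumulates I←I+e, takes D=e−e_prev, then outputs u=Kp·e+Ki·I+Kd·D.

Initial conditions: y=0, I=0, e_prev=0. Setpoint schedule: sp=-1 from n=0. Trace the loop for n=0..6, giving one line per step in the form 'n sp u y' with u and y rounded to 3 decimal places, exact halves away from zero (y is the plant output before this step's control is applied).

(exact arithmetic carried between steps; '≈' marks a value shown rounded to 6 d.p. or computed from one; I and e_prev carry over from the previous line; the table rounds u and y to 3 d.p., halves away from zero)
n=0: y=0, sp=-1, e=sp−y=-1; I=-1, D=e−e_prev=-1; u=5/4·(-1)+0·(-1)+1·(-1)=-2.25; next y=1/10·0+1·(-2.25)=-2.25
n=1: y=-2.25, sp=-1, e=sp−y=1.25; I=0.25, D=e−e_prev=2.25; u=5/4·1.25+0·0.25+1·2.25=3.8125; next y=1/10·(-2.25)+1·3.8125=3.5875
n=2: y=3.5875, sp=-1, e=sp−y=-4.5875; I=-4.3375, D=e−e_prev=-5.8375; u=5/4·(-4.5875)+0·(-4.3375)+1·(-5.8375)=-11.571875; next y=1/10·3.5875+1·(-11.571875)=-11.213125
n=3: y=-11.213125, sp=-1, e=sp−y=10.213125; I=5.875625, D=e−e_prev=14.800625; u=5/4·10.213125+0·5.875625+1·14.800625≈27.567031; next y=1/10·(-11.213125)+1·27.567031≈26.445719
n=4: y≈26.445719, sp=-1, e=sp−y≈-27.445719; I≈-21.570094, D=e−e_prev≈-37.658844; u=5/4·(-27.445719)+0·(-21.570094)+1·(-37.658844)≈-71.965992; next y=1/10·26.445719+1·(-71.965992)≈-69.321420
n=5: y≈-69.321420, sp=-1, e=sp−y≈68.321420; I≈46.751327, D=e−e_prev≈95.767139; u=5/4·68.321420+0·46.751327+1·95.767139≈181.168914; next y=1/10·(-69.321420)+1·181.168914≈174.236772
n=6: y≈174.236772, sp=-1, e=sp−y≈-175.236772; I≈-128.485446, D=e−e_prev≈-243.558193; u=5/4·(-175.236772)+0·(-128.485446)+1·(-243.558193)≈-462.604158; next y=1/10·174.236772+1·(-462.604158)≈-445.180481

0 -1 -2.250 0.000
1 -1 3.813 -2.250
2 -1 -11.572 3.588
3 -1 27.567 -11.213
4 -1 -71.966 26.446
5 -1 181.169 -69.321
6 -1 -462.604 174.237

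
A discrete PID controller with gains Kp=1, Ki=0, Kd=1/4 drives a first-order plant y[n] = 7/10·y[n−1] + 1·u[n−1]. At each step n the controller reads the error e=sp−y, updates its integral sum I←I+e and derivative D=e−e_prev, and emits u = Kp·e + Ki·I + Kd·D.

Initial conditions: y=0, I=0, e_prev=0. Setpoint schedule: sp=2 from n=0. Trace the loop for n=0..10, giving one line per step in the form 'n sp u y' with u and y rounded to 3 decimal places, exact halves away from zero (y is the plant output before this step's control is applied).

(exact arithmetic carried between steps; '≈' marks a value shown rounded to 6 d.p. or computed from one; I and e_prev carry over from the previous line; the table rounds u and y to 3 d.p., halves away from zero)
n=0: y=0, sp=2, e=sp−y=2; I=2, D=e−e_prev=2; u=1·2+0·2+1/4·2=2.5; next y=7/10·0+1·2.5=2.5
n=1: y=2.5, sp=2, e=sp−y=-0.5; I=1.5, D=e−e_prev=-2.5; u=1·(-0.5)+0·1.5+1/4·(-2.5)=-1.125; next y=7/10·2.5+1·(-1.125)=0.625
n=2: y=0.625, sp=2, e=sp−y=1.375; I=2.875, D=e−e_prev=1.875; u=1·1.375+0·2.875+1/4·1.875=1.84375; next y=7/10·0.625+1·1.84375=2.28125
n=3: y=2.28125, sp=2, e=sp−y=-0.28125; I=2.59375, D=e−e_prev=-1.65625; u=1·(-0.28125)+0·2.59375+1/4·(-1.65625)≈-0.695313; next y=7/10·2.28125+1·(-0.695313)≈0.901563
n=4: y≈0.901563, sp=2, e=sp−y≈1.098438; I≈3.692188, D=e−e_prev≈1.379688; u=1·1.098438+0·3.692188+1/4·1.379688≈1.443359; next y=7/10·0.901563+1·1.443359≈2.074453
n=5: y≈2.074453, sp=2, e=sp−y≈-0.074453; I≈3.617734, D=e−e_prev≈-1.172891; u=1·(-0.074453)+0·3.617734+1/4·(-1.172891)≈-0.367676; next y=7/10·2.074453+1·(-0.367676)≈1.084441
n=6: y≈1.084441, sp=2, e=sp−y≈0.915559; I≈4.533293, D=e−e_prev≈0.990012; u=1·0.915559+0·4.533293+1/4·0.990012≈1.163062; next y=7/10·1.084441+1·1.163062≈1.922171
n=7: y≈1.922171, sp=2, e=sp−y≈0.077829; I≈4.611122, D=e−e_prev≈-0.837729; u=1·0.077829+0·4.611122+1/4·(-0.837729)≈-0.131603; next y=7/10·1.922171+1·(-0.131603)≈1.213917
n=8: y≈1.213917, sp=2, e=sp−y≈0.786083; I≈5.397206, D=e−e_prev≈0.708254; u=1·0.786083+0·5.397206+1/4·0.708254≈0.963147; next y=7/10·1.213917+1·0.963147≈1.812889
n=9: y≈1.812889, sp=2, e=sp−y≈0.187111; I≈5.584317, D=e−e_prev≈-0.598972; u=1·0.187111+0·5.584317+1/4·(-0.598972)≈0.037369; next y=7/10·1.812889+1·0.037369≈1.306390
n=10: y≈1.306390, sp=2, e=sp−y≈0.693610; I≈6.277927, D=e−e_prev≈0.506498; u=1·0.693610+0·6.277927+1/4·0.506498≈0.820234; next y=7/10·1.306390+1·0.820234≈1.734707

0 2 2.500 0.000
1 2 -1.125 2.500
2 2 1.844 0.625
3 2 -0.695 2.281
4 2 1.443 0.902
5 2 -0.368 2.074
6 2 1.163 1.084
7 2 -0.132 1.922
8 2 0.963 1.214
9 2 0.037 1.813
10 2 0.820 1.306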